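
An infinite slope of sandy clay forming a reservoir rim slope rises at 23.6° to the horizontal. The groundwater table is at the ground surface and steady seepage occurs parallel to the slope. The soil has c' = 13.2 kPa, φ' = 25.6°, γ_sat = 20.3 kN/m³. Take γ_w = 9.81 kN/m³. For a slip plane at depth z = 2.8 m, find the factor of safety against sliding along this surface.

With seepage parallel to the slope and the water table at the surface, the effective normal stress on the slip plane uses the buoyant unit weight γ' = γ_sat − γ_w while the driving shear stress uses γ_sat:
FS = [c' + γ' z cos²β tanφ'] / [γ_sat z sinβ cosβ]
γ' = 20.3 − 9.81 = 10.49 kN/m³
Numerator = 13.2 + 10.49·2.8·cos²23.6°·tan25.6° = 13.2 + 10.49·2.8·0.8397·0.4791 = 25.017 kPa
Denominator = 20.3·2.8·sin23.6°·cos23.6° = 20.3·2.8·0.4003·0.9164 = 20.853 kPa
FS = 25.017 / 20.853 = 1.200

FS = 1.20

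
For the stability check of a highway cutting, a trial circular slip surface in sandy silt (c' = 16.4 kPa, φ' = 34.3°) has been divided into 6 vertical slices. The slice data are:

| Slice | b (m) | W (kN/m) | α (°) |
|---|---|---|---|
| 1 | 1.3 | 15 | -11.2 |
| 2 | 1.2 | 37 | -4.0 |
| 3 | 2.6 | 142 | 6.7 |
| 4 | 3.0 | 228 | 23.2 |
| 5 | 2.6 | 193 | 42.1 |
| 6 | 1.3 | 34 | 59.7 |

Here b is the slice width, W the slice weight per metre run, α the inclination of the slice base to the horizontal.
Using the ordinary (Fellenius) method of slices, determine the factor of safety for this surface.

FS = 2.39

Ordinary method of slices: FS = Σ[c'·Δl_i + (W_i cosα_i)·tanφ'] / Σ W_i sinα_i, with Δl_i = b_i / cosα_i.
Slice 1: Δl = 1.3/cos(-11.2°) = 1.325 m; N'_1 = 15·cos(-11.2°) = 14.7; c'Δl = 21.73; W sinα = -2.9
Slice 2: Δl = 1.2/cos(-4.0°) = 1.203 m; N'_2 = 37·cos(-4.0°) = 36.9; c'Δl = 19.73; W sinα = -2.6
Slice 3: Δl = 2.6/cos6.7° = 2.618 m; N'_3 = 142·cos6.7° = 141.0; c'Δl = 42.93; W sinα = 16.6
Slice 4: Δl = 3.0/cos23.2° = 3.264 m; N'_4 = 228·cos23.2° = 209.6; c'Δl = 53.53; W sinα = 89.8
Slice 5: Δl = 2.6/cos42.1° = 3.504 m; N'_5 = 193·cos42.1° = 143.2; c'Δl = 57.47; W sinα = 129.4
Slice 6: Δl = 1.3/cos59.7° = 2.577 m; N'_6 = 34·cos59.7° = 17.2; c'Δl = 42.26; W sinα = 29.4
Σc'Δl = 237.6 kN/m; ΣN' = 562.6 kN/m; ΣW sinα = 259.6 kN/m
Resisting = 237.6 + 562.6·tan34.3° = 237.6 + 383.8 = 621.4 kN/m
FS = 621.4 / 259.6 = 2.393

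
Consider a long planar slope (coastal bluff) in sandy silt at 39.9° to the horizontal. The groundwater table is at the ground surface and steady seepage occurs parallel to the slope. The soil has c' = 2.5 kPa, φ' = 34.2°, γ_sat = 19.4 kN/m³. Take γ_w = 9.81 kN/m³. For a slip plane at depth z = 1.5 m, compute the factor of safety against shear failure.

FS = 0.58

With seepage parallel to the slope and the water table at the surface, the effective normal stress on the slip plane uses the buoyant unit weight γ' = γ_sat − γ_w while the driving shear stress uses γ_sat:
FS = [c' + γ' z cos²β tanφ'] / [γ_sat z sinβ cosβ]
γ' = 19.4 − 9.81 = 9.59 kN/m³
Numerator = 2.5 + 9.59·1.5·cos²39.9°·tan34.2° = 2.5 + 9.59·1.5·0.5885·0.6796 = 8.254 kPa
Denominator = 19.4·1.5·sin39.9°·cos39.9° = 19.4·1.5·0.6414·0.7672 = 14.320 kPa
FS = 8.254 / 14.320 = 0.576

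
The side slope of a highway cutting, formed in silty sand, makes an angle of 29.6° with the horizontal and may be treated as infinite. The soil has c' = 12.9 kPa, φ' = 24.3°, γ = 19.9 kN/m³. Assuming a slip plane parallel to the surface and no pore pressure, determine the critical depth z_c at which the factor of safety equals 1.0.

Setting FS = 1.00 in FS = [c' + γz cos²β tanφ'] / [γz sinβ cosβ] and solving for z:
z = c' / [γ cosβ (FS·sinβ − cosβ·tanφ')]
  = 12.9 / [19.9·cos29.6°·(1.00·sin29.6° − cos29.6°·tan24.3°)]
  = 12.9 / [19.9·0.8695·(1.00·0.4939 − 0.8695·0.4515)]
  = 12.9 / 1.7537 = 7.356 m

z_c = 7.36 m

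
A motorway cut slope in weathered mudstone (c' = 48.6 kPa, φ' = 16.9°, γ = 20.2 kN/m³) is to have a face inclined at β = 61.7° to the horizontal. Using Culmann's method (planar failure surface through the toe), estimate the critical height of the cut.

Culmann's analysis gives the critical failure plane at α_cr = (β + φ')/2 = (61.7 + 16.9)/2 = 39.3°, and the critical height
H_c = (4c'/γ) · sinβ cosφ' / [1 − cos(β − φ')]
    = (4·48.6/20.2) · sin61.7°·cos16.9° / [1 − cos(44.8°)]
    = 9.624 · 0.8805·0.9568 / [1 − 0.7096]
    = 9.624 · 0.8425 / 0.2904
    = 27.92 m

H_c = 27.92 m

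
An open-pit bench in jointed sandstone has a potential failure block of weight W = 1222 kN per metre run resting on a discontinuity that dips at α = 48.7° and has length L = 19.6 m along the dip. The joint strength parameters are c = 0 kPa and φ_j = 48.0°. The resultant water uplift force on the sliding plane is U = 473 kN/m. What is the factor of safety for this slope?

Resolving the block weight along and normal to the plane and applying the Mohr–Coulomb strength on the joint:
N' = W cosα − U = 1222·cos48.7° − 473 = 333.5 kN/m
Driving force T = W sinα = 1222·sin48.7° = 918.0 kN/m
Resisting force R = c·L + N'·tanφ_j = 0·19.6 + 333.5·tan48.0° = 0.0 + 370.4 = 370.4 kN/m
FS = R / T = 370.4 / 918.0 = 0.403

FS = 0.40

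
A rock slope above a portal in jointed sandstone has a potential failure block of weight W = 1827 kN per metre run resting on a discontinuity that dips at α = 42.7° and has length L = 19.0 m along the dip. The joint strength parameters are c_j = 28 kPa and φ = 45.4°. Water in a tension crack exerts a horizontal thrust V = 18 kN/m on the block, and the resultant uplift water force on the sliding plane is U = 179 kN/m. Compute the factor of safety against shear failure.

FS = 1.36

Resolving the block weight along and normal to the plane and applying the Mohr–Coulomb strength on the joint:
N' = W cosα − U − V sinα = 1827·cos42.7° − 179 − 18·sin42.7° = 1151.5 kN/m
Driving force T = W sinα + V cosα = 1827·sin42.7° + 18·cos42.7° = 1252.2 kN/m
Resisting force R = c_j·L + N'·tanφ = 28·19.0 + 1151.5·tan45.4° = 532.0 + 1167.7 = 1699.7 kN/m
FS = R / T = 1699.7 / 1252.2 = 1.357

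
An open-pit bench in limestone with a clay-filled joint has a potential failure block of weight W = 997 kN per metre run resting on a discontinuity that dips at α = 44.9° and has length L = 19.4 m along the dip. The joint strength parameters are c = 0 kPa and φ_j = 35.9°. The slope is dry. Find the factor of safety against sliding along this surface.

Resolving the block weight along and normal to the plane and applying the Mohr–Coulomb strength on the joint:
N' = W cosα = 997·cos44.9° = 706.2 kN/m
Driving force T = W sinα = 997·sin44.9° = 703.8 kN/m
Resisting force R = c·L + N'·tanφ_j = 0·19.4 + 706.2·tan35.9° = 0.0 + 511.2 = 511.2 kN/m
FS = R / T = 511.2 / 703.8 = 0.726

FS = 0.73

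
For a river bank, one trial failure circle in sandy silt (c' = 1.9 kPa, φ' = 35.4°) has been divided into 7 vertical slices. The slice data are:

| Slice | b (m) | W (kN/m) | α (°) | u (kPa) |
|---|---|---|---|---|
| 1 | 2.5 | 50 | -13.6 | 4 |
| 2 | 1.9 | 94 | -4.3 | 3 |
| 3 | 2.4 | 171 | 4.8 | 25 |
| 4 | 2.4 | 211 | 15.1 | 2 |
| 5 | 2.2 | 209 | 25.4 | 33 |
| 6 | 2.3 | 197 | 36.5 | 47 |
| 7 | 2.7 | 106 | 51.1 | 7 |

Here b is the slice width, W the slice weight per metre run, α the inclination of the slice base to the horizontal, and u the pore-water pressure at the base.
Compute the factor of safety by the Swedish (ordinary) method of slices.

Ordinary method of slices: FS = Σ[c'·Δl_i + (W_i cosα_i − u_i·Δl_i)·tanφ'] / Σ W_i sinα_i, with Δl_i = b_i / cosα_i.
Slice 1: Δl = 2.5/cos(-13.6°) = 2.572 m; N'_1 = 50·cos(-13.6°) − 4·2.572 = 38.3; c'Δl = 4.89; W sinα = -11.8
Slice 2: Δl = 1.9/cos(-4.3°) = 1.905 m; N'_2 = 94·cos(-4.3°) − 3·1.905 = 88.0; c'Δl = 3.62; W sinα = -7.0
Slice 3: Δl = 2.4/cos4.8° = 2.408 m; N'_3 = 171·cos4.8° − 25·2.408 = 110.2; c'Δl = 4.58; W sinα = 14.3
Slice 4: Δl = 2.4/cos15.1° = 2.486 m; N'_4 = 211·cos15.1° − 2·2.486 = 198.7; c'Δl = 4.72; W sinα = 55.0
Slice 5: Δl = 2.2/cos25.4° = 2.435 m; N'_5 = 209·cos25.4° − 33·2.435 = 108.4; c'Δl = 4.63; W sinα = 89.6
Slice 6: Δl = 2.3/cos36.5° = 2.861 m; N'_6 = 197·cos36.5° − 47·2.861 = 23.9; c'Δl = 5.44; W sinα = 117.2
Slice 7: Δl = 2.7/cos51.1° = 4.300 m; N'_7 = 106·cos51.1° − 7·4.300 = 36.5; c'Δl = 8.17; W sinα = 82.5
Σc'Δl = 36.0 kN/m; ΣN' = 604.0 kN/m; ΣW sinα = 339.8 kN/m
Resisting = 36.0 + 604.0·tan35.4° = 36.0 + 429.3 = 465.3 kN/m
FS = 465.3 / 339.8 = 1.369

FS = 1.37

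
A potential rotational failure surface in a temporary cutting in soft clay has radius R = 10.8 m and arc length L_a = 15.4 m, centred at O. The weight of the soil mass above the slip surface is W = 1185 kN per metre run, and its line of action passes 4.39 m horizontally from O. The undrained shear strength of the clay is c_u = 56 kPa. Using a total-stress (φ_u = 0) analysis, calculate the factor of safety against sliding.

FS = 1.79

Taking moments about the centre O, the resisting moment is provided by the undrained shear strength acting along the arc:
M_R = c_u·L_a·R = 56·15.40·10.8 = 9313.9 kN·m/m
M_D = W·d = 1185·4.39 = 5202.1 kN·m/m
FS = M_R / M_D = 9313.9 / 5202.1 = 1.790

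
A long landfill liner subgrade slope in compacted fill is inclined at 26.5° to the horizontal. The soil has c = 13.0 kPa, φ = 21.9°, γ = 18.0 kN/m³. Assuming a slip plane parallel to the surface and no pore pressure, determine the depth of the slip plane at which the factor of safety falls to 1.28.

Setting FS = 1.28 in FS = [c + γz cos²β tanφ] / [γz sinβ cosβ] and solving for z:
z = c / [γ cosβ (FS·sinβ − cosβ·tanφ)]
  = 13.0 / [18.0·cos26.5°·(1.28·sin26.5° − cos26.5°·tan21.9°)]
  = 13.0 / [18.0·0.8949·(1.28·0.4462 − 0.8949·0.4020)]
  = 13.0 / 3.4050 = 3.818 m

z = 3.82 m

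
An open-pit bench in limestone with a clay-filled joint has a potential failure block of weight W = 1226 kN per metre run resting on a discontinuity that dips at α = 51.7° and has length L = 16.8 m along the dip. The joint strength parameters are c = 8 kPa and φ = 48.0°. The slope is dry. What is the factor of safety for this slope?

FS = 1.02

Resolving the block weight along and normal to the plane and applying the Mohr–Coulomb strength on the joint:
N' = W cosα = 1226·cos51.7° = 759.8 kN/m
Driving force T = W sinα = 1226·sin51.7° = 962.1 kN/m
Resisting force R = c·L + N'·tanφ = 8·16.8 + 759.8·tan48.0° = 134.4 + 843.9 = 978.3 kN/m
FS = R / T = 978.3 / 962.1 = 1.017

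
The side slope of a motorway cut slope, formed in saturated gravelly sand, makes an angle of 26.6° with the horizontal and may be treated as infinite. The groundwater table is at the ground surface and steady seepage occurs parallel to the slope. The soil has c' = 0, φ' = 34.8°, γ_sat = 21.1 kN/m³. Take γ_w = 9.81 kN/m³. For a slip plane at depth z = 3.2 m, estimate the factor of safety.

FS = 0.74

With seepage parallel to the slope and the water table at the surface, the effective normal stress on the slip plane uses the buoyant unit weight γ' = γ_sat − γ_w while the driving shear stress uses γ_sat:
FS = [c' + γ' z cos²β tanφ'] / [γ_sat z sinβ cosβ]
(For c' = 0 this reduces to FS = (γ'/γ_sat)·tanφ'/tanβ.)
γ' = 21.1 − 9.81 = 11.29 kN/m³
Numerator = 0.0 + 11.29·3.2·cos²26.6°·tan34.8° = 0.0 + 11.29·3.2·0.7995·0.6950 = 20.075 kPa
Denominator = 21.1·3.2·sin26.6°·cos26.6° = 21.1·3.2·0.4478·0.8942 = 27.033 kPa
FS = 20.075 / 27.033 = 0.743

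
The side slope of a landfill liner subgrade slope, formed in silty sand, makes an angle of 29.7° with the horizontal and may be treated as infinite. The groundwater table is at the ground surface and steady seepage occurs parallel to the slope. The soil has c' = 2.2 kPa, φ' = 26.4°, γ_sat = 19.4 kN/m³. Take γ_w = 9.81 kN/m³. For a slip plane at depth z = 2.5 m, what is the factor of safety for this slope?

FS = 0.54

With seepage parallel to the slope and the water table at the surface, the effective normal stress on the slip plane uses the buoyant unit weight γ' = γ_sat − γ_w while the driving shear stress uses γ_sat:
FS = [c' + γ' z cos²β tanφ'] / [γ_sat z sinβ cosβ]
γ' = 19.4 − 9.81 = 9.59 kN/m³
Numerator = 2.2 + 9.59·2.5·cos²29.7°·tan26.4° = 2.2 + 9.59·2.5·0.7545·0.4964 = 11.180 kPa
Denominator = 19.4·2.5·sin29.7°·cos29.7° = 19.4·2.5·0.4955·0.8686 = 20.873 kPa
FS = 11.180 / 20.873 = 0.536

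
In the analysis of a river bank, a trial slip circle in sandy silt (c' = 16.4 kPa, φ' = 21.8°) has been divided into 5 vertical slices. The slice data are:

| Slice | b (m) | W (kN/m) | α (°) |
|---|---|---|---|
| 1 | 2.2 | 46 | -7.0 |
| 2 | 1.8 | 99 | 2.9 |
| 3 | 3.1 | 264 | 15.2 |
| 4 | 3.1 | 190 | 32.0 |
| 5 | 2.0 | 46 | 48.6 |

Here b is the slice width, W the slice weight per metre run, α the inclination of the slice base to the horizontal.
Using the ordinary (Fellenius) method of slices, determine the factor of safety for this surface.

FS = 2.28

Ordinary method of slices: FS = Σ[c'·Δl_i + (W_i cosα_i)·tanφ'] / Σ W_i sinα_i, with Δl_i = b_i / cosα_i.
Slice 1: Δl = 2.2/cos(-7.0°) = 2.217 m; N'_1 = 46·cos(-7.0°) = 45.7; c'Δl = 36.35; W sinα = -5.6
Slice 2: Δl = 1.8/cos2.9° = 1.802 m; N'_2 = 99·cos2.9° = 98.9; c'Δl = 29.56; W sinα = 5.0
Slice 3: Δl = 3.1/cos15.2° = 3.212 m; N'_3 = 264·cos15.2° = 254.8; c'Δl = 52.68; W sinα = 69.2
Slice 4: Δl = 3.1/cos32.0° = 3.655 m; N'_4 = 190·cos32.0° = 161.1; c'Δl = 59.95; W sinα = 100.7
Slice 5: Δl = 2.0/cos48.6° = 3.024 m; N'_5 = 46·cos48.6° = 30.4; c'Δl = 49.60; W sinα = 34.5
Σc'Δl = 228.1 kN/m; ΣN' = 590.8 kN/m; ΣW sinα = 203.8 kN/m
Resisting = 228.1 + 590.8·tan21.8° = 228.1 + 236.3 = 464.5 kN/m
FS = 464.5 / 203.8 = 2.279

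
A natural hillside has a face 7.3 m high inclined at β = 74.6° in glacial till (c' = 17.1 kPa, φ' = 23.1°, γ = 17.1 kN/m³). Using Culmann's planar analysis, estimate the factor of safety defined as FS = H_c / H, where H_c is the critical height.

FS = 1.29

H_c = (4c'/γ) · sinβ cosφ' / [1 − cos(β − φ')]
    = (4·17.1/17.1) · sin74.6°·cos23.1° / [1 − cos51.5°]
    = 4.000 · 0.8868 / 0.3775 = 9.40 m
FS = H_c / H = 9.40 / 7.3 = 1.287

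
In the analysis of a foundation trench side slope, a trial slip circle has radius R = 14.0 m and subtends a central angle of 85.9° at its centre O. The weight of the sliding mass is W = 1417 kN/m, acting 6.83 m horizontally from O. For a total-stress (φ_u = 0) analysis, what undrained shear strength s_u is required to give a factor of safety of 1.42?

s_u = 46.8 kPa

FS = s_u·L_a·R / (W·d), so s_u = FS·W·d / (L_a·R).
Arc length L_a = R·θ = 14.0·(85.9°·π/180) = 14.0·1.4992 = 20.99 m
s_u = 1.42·1417·6.83 / (20.99·14.0) = 13742.9 / 293.85 = 46.77 kPa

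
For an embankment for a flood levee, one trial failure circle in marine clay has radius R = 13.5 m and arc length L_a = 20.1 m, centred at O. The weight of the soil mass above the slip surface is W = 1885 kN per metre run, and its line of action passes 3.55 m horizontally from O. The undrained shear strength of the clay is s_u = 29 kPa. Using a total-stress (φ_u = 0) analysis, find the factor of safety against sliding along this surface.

Taking moments about the centre O, the resisting moment is provided by the undrained shear strength acting along the arc:
M_R = s_u·L_a·R = 29·20.10·13.5 = 7869.2 kN·m/m
M_D = W·d = 1885·3.55 = 6691.8 kN·m/m
FS = M_R / M_D = 7869.2 / 6691.8 = 1.176

FS = 1.18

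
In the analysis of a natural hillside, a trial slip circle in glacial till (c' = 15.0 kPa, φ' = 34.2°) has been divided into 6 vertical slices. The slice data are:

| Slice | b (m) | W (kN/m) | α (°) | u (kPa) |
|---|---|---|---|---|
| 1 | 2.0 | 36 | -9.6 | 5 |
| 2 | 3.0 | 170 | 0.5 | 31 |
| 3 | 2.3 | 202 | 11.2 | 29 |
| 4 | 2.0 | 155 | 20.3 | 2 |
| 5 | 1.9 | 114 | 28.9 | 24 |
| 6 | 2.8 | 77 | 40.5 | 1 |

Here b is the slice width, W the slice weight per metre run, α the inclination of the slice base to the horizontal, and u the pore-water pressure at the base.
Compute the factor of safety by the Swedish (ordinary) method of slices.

Ordinary method of slices: FS = Σ[c'·Δl_i + (W_i cosα_i − u_i·Δl_i)·tanφ'] / Σ W_i sinα_i, with Δl_i = b_i / cosα_i.
Slice 1: Δl = 2.0/cos(-9.6°) = 2.028 m; N'_1 = 36·cos(-9.6°) − 5·2.028 = 25.4; c'Δl = 30.43; W sinα = -6.0
Slice 2: Δl = 3.0/cos0.5° = 3.000 m; N'_2 = 170·cos0.5° − 31·3.000 = 77.0; c'Δl = 45.00; W sinα = 1.5
Slice 3: Δl = 2.3/cos11.2° = 2.345 m; N'_3 = 202·cos11.2° − 29·2.345 = 130.2; c'Δl = 35.17; W sinα = 39.2
Slice 4: Δl = 2.0/cos20.3° = 2.132 m; N'_4 = 155·cos20.3° − 2·2.132 = 141.1; c'Δl = 31.99; W sinα = 53.8
Slice 5: Δl = 1.9/cos28.9° = 2.170 m; N'_5 = 114·cos28.9° − 24·2.170 = 47.7; c'Δl = 32.55; W sinα = 55.1
Slice 6: Δl = 2.8/cos40.5° = 3.682 m; N'_6 = 77·cos40.5° − 1·3.682 = 54.9; c'Δl = 55.23; W sinα = 50.0
Σc'Δl = 230.4 kN/m; ΣN' = 476.2 kN/m; ΣW sinα = 193.6 kN/m
Resisting = 230.4 + 476.2·tan34.2° = 230.4 + 323.6 = 554.0 kN/m
FS = 554.0 / 193.6 = 2.862

FS = 2.86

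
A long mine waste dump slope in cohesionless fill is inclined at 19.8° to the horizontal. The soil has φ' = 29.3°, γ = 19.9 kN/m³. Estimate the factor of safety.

For a dry cohesionless infinite slope the factor of safety is FS = tanφ' / tanβ.
FS = tan29.3° / tan19.8° = 0.5612 / 0.3600 = 1.559

FS = 1.56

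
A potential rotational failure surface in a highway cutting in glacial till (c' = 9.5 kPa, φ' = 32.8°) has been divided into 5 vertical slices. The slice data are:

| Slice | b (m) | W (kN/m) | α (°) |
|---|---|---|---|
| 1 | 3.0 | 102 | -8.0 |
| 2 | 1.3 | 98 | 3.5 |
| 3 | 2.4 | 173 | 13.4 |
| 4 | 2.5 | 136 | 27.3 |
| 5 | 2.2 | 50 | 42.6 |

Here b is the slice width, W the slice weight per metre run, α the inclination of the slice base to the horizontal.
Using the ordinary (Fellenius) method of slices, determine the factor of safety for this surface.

Ordinary method of slices: FS = Σ[c'·Δl_i + (W_i cosα_i)·tanφ'] / Σ W_i sinα_i, with Δl_i = b_i / cosα_i.
Slice 1: Δl = 3.0/cos(-8.0°) = 3.029 m; N'_1 = 102·cos(-8.0°) = 101.0; c'Δl = 28.78; W sinα = -14.2
Slice 2: Δl = 1.3/cos3.5° = 1.302 m; N'_2 = 98·cos3.5° = 97.8; c'Δl = 12.37; W sinα = 6.0
Slice 3: Δl = 2.4/cos13.4° = 2.467 m; N'_3 = 173·cos13.4° = 168.3; c'Δl = 23.44; W sinα = 40.1
Slice 4: Δl = 2.5/cos27.3° = 2.813 m; N'_4 = 136·cos27.3° = 120.9; c'Δl = 26.73; W sinα = 62.4
Slice 5: Δl = 2.2/cos42.6° = 2.989 m; N'_5 = 50·cos42.6° = 36.8; c'Δl = 28.39; W sinα = 33.8
Σc'Δl = 119.7 kN/m; ΣN' = 524.8 kN/m; ΣW sinα = 128.1 kN/m
Resisting = 119.7 + 524.8·tan32.8° = 119.7 + 338.2 = 457.9 kN/m
FS = 457.9 / 128.1 = 3.575

FS = 3.57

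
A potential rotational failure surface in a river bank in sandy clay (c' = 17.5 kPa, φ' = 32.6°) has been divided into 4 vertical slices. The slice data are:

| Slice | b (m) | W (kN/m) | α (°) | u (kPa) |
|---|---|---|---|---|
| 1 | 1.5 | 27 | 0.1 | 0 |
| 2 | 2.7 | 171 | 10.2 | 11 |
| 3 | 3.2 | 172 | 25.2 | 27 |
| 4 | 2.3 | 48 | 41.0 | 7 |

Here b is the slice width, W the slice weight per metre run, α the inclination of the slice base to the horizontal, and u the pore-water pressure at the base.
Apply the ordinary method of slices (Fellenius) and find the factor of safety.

FS = 2.54

Ordinary method of slices: FS = Σ[c'·Δl_i + (W_i cosα_i − u_i·Δl_i)·tanφ'] / Σ W_i sinα_i, with Δl_i = b_i / cosα_i.
Slice 1: Δl = 1.5/cos0.1° = 1.500 m; N'_1 = 27·cos0.1° − 0·1.500 = 27.0; c'Δl = 26.25; W sinα = 0.0
Slice 2: Δl = 2.7/cos10.2° = 2.743 m; N'_2 = 171·cos10.2° − 11·2.743 = 138.1; c'Δl = 48.01; W sinα = 30.3
Slice 3: Δl = 3.2/cos25.2° = 3.537 m; N'_3 = 172·cos25.2° − 27·3.537 = 60.1; c'Δl = 61.89; W sinα = 73.2
Slice 4: Δl = 2.3/cos41.0° = 3.048 m; N'_4 = 48·cos41.0° − 7·3.048 = 14.9; c'Δl = 53.33; W sinα = 31.5
Σc'Δl = 189.5 kN/m; ΣN' = 240.2 kN/m; ΣW sinα = 135.1 kN/m
Resisting = 189.5 + 240.2·tan32.6° = 189.5 + 153.6 = 343.1 kN/m
FS = 343.1 / 135.1 = 2.540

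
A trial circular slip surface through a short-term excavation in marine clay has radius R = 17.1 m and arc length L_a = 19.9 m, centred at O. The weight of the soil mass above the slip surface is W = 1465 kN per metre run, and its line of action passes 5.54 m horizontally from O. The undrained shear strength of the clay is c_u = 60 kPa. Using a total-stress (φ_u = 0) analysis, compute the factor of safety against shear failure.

FS = 2.52

Taking moments about the centre O, the resisting moment is provided by the undrained shear strength acting along the arc:
M_R = c_u·L_a·R = 60·19.90·17.1 = 20417.4 kN·m/m
M_D = W·d = 1465·5.54 = 8116.1 kN·m/m
FS = M_R / M_D = 20417.4 / 8116.1 = 2.516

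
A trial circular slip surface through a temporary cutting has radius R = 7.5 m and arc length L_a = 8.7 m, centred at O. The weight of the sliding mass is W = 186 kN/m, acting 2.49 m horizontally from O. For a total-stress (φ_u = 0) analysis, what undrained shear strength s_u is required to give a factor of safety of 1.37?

s_u = 9.7 kPa

FS = s_u·L_a·R / (W·d), so s_u = FS·W·d / (L_a·R).
s_u = 1.37·186·2.49 / (8.70·7.5) = 634.5 / 65.25 = 9.72 kPa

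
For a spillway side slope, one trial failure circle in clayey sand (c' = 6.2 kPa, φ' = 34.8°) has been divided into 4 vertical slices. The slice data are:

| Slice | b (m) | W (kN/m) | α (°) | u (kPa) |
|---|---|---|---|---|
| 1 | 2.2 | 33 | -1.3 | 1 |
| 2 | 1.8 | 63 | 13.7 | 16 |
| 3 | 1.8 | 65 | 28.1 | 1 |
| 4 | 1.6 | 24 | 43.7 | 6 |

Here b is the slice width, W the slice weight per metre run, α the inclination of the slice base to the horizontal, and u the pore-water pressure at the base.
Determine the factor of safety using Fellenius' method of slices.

Ordinary method of slices: FS = Σ[c'·Δl_i + (W_i cosα_i − u_i·Δl_i)·tanφ'] / Σ W_i sinα_i, with Δl_i = b_i / cosα_i.
Slice 1: Δl = 2.2/cos(-1.3°) = 2.201 m; N'_1 = 33·cos(-1.3°) − 1·2.201 = 30.8; c'Δl = 13.64; W sinα = -0.7
Slice 2: Δl = 1.8/cos13.7° = 1.853 m; N'_2 = 63·cos13.7° − 16·1.853 = 31.6; c'Δl = 11.49; W sinα = 14.9
Slice 3: Δl = 1.8/cos28.1° = 2.041 m; N'_3 = 65·cos28.1° − 1·2.041 = 55.3; c'Δl = 12.65; W sinα = 30.6
Slice 4: Δl = 1.6/cos43.7° = 2.213 m; N'_4 = 24·cos43.7° − 6·2.213 = 4.1; c'Δl = 13.72; W sinα = 16.6
Σc'Δl = 51.5 kN/m; ΣN' = 121.7 kN/m; ΣW sinα = 61.4 kN/m
Resisting = 51.5 + 121.7·tan34.8° = 51.5 + 84.6 = 136.1 kN/m
FS = 136.1 / 61.4 = 2.218

FS = 2.22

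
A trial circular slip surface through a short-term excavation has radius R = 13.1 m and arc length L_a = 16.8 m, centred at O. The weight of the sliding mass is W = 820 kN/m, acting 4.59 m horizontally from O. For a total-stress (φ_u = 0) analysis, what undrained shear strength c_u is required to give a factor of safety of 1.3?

FS = c_u·L_a·R / (W·d), so c_u = FS·W·d / (L_a·R).
c_u = 1.3·820·4.59 / (16.80·13.1) = 4892.9 / 220.08 = 22.23 kPa

c_u = 22.2 kPa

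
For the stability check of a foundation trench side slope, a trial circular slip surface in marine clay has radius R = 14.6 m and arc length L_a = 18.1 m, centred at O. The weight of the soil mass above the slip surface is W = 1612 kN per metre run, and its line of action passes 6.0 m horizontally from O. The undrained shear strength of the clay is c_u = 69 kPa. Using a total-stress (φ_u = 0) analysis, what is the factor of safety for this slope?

FS = 1.89

Taking moments about the centre O, the resisting moment is provided by the undrained shear strength acting along the arc:
M_R = c_u·L_a·R = 69·18.10·14.6 = 18233.9 kN·m/m
M_D = W·d = 1612·6.0 = 9672.0 kN·m/m
FS = M_R / M_D = 18233.9 / 9672.0 = 1.885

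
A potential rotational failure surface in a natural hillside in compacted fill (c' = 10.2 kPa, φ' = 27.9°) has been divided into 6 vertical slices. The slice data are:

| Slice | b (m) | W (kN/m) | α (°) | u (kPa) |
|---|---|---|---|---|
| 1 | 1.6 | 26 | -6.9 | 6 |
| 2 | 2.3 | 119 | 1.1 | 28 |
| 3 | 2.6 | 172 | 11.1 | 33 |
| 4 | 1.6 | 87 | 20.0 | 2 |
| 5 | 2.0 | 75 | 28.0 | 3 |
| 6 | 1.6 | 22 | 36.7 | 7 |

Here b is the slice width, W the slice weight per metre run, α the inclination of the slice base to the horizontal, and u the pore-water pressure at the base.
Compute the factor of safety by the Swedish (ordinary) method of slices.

FS = 2.57

Ordinary method of slices: FS = Σ[c'·Δl_i + (W_i cosα_i − u_i·Δl_i)·tanφ'] / Σ W_i sinα_i, with Δl_i = b_i / cosα_i.
Slice 1: Δl = 1.6/cos(-6.9°) = 1.612 m; N'_1 = 26·cos(-6.9°) − 6·1.612 = 16.1; c'Δl = 16.44; W sinα = -3.1
Slice 2: Δl = 2.3/cos1.1° = 2.300 m; N'_2 = 119·cos1.1° − 28·2.300 = 54.6; c'Δl = 23.46; W sinα = 2.3
Slice 3: Δl = 2.6/cos11.1° = 2.650 m; N'_3 = 172·cos11.1° − 33·2.650 = 81.3; c'Δl = 27.03; W sinα = 33.1
Slice 4: Δl = 1.6/cos20.0° = 1.703 m; N'_4 = 87·cos20.0° − 2·1.703 = 78.3; c'Δl = 17.37; W sinα = 29.8
Slice 5: Δl = 2.0/cos28.0° = 2.265 m; N'_5 = 75·cos28.0° − 3·2.265 = 59.4; c'Δl = 23.10; W sinα = 35.2
Slice 6: Δl = 1.6/cos36.7° = 1.996 m; N'_6 = 22·cos36.7° − 7·1.996 = 3.7; c'Δl = 20.35; W sinα = 13.1
Σc'Δl = 127.8 kN/m; ΣN' = 293.5 kN/m; ΣW sinα = 110.4 kN/m
Resisting = 127.8 + 293.5·tan27.9° = 127.8 + 155.4 = 283.2 kN/m
FS = 283.2 / 110.4 = 2.565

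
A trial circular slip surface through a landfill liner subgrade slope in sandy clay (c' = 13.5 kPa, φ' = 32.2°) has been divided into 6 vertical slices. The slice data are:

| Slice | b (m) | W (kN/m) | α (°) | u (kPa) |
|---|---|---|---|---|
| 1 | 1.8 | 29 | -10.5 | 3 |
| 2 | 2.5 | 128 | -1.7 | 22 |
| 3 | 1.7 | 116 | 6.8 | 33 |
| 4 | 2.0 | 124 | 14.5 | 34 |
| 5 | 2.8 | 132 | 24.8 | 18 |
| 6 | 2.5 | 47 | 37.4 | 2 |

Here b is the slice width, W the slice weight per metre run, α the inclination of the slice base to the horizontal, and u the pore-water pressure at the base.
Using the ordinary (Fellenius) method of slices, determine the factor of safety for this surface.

FS = 3.20

Ordinary method of slices: FS = Σ[c'·Δl_i + (W_i cosα_i − u_i·Δl_i)·tanφ'] / Σ W_i sinα_i, with Δl_i = b_i / cosα_i.
Slice 1: Δl = 1.8/cos(-10.5°) = 1.831 m; N'_1 = 29·cos(-10.5°) − 3·1.831 = 23.0; c'Δl = 24.71; W sinα = -5.3
Slice 2: Δl = 2.5/cos(-1.7°) = 2.501 m; N'_2 = 128·cos(-1.7°) − 22·2.501 = 72.9; c'Δl = 33.76; W sinα = -3.8
Slice 3: Δl = 1.7/cos6.8° = 1.712 m; N'_3 = 116·cos6.8° − 33·1.712 = 58.7; c'Δl = 23.11; W sinα = 13.7
Slice 4: Δl = 2.0/cos14.5° = 2.066 m; N'_4 = 124·cos14.5° − 34·2.066 = 49.8; c'Δl = 27.89; W sinα = 31.0
Slice 5: Δl = 2.8/cos24.8° = 3.084 m; N'_5 = 132·cos24.8° − 18·3.084 = 64.3; c'Δl = 41.64; W sinα = 55.4
Slice 6: Δl = 2.5/cos37.4° = 3.147 m; N'_6 = 47·cos37.4° − 2·3.147 = 31.0; c'Δl = 42.48; W sinα = 28.5
Σc'Δl = 193.6 kN/m; ΣN' = 299.8 kN/m; ΣW sinα = 119.6 kN/m
Resisting = 193.6 + 299.8·tan32.2° = 193.6 + 188.8 = 382.4 kN/m
FS = 382.4 / 119.6 = 3.197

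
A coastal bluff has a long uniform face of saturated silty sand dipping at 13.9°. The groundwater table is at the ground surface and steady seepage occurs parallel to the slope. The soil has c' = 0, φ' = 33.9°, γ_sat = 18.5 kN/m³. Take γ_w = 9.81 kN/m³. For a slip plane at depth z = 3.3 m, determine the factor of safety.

With seepage parallel to the slope and the water table at the surface, the effective normal stress on the slip plane uses the buoyant unit weight γ' = γ_sat − γ_w while the driving shear stress uses γ_sat:
FS = [c' + γ' z cos²β tanφ'] / [γ_sat z sinβ cosβ]
(For c' = 0 this reduces to FS = (γ'/γ_sat)·tanφ'/tanβ.)
γ' = 18.5 − 9.81 = 8.69 kN/m³
Numerator = 0.0 + 8.69·3.3·cos²13.9°·tan33.9° = 0.0 + 8.69·3.3·0.9423·0.6720 = 18.158 kPa
Denominator = 18.5·3.3·sin13.9°·cos13.9° = 18.5·3.3·0.2402·0.9707 = 14.236 kPa
FS = 18.158 / 14.236 = 1.275

FS = 1.28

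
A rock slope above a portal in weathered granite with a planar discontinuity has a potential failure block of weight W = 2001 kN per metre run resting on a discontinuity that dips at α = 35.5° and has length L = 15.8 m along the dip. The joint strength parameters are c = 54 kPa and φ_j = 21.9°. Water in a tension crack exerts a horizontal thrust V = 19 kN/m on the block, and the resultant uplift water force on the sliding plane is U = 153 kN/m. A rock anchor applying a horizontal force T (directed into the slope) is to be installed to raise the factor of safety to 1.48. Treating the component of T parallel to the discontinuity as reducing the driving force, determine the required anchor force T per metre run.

T = 209 kN/m

Resolving forces along and normal to the sliding plane, with the horizontal anchor force T adding T·sinα to the effective normal force and T·cosα acting up the plane against the driving force:
FS = [cL + (W cosα − U − V sinα + T sinα) tanφ_j] / [W sinα + V cosα − T cosα]
Without the anchor: N' = 1465.0 kN/m, driving T_d = 1177.5 kN/m, resisting R = 54·15.8 + 1465.0·tan21.9° = 1442.1 kN/m, FS = 1.22.
Setting FS = 1.48 and solving for T:
1.48·(1177.5 − T cos35.5°) = 1442.1 + T sin35.5°·tan21.9°
T·(sin35.5°·tan21.9° + 1.48·cos35.5°) = 1.48·1177.5 − 1442.1
T·(0.5807·0.4020 + 1.48·0.8141) = 1742.6 − 1442.1 = 300.5
T·1.4383 = 300.5
T = 208.9 kN/m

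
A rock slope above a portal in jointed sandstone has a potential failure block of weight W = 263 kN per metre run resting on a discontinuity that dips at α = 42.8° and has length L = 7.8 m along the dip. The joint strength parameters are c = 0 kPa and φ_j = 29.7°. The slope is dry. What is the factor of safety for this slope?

FS = 0.62

Resolving the block weight along and normal to the plane and applying the Mohr–Coulomb strength on the joint:
N' = W cosα = 263·cos42.8° = 193.0 kN/m
Driving force T = W sinα = 263·sin42.8° = 178.7 kN/m
Resisting force R = c·L + N'·tanφ_j = 0·7.8 + 193.0·tan29.7° = 0.0 + 110.1 = 110.1 kN/m
FS = R / T = 110.1 / 178.7 = 0.616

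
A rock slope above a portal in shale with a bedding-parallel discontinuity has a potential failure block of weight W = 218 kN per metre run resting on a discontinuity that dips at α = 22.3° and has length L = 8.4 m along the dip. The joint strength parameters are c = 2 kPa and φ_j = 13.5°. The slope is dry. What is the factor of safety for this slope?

Resolving the block weight along and normal to the plane and applying the Mohr–Coulomb strength on the joint:
N' = W cosα = 218·cos22.3° = 201.7 kN/m
Driving force T = W sinα = 218·sin22.3° = 82.7 kN/m
Resisting force R = c·L + N'·tanφ_j = 2·8.4 + 201.7·tan13.5° = 16.8 + 48.4 = 65.2 kN/m
FS = R / T = 65.2 / 82.7 = 0.788

FS = 0.79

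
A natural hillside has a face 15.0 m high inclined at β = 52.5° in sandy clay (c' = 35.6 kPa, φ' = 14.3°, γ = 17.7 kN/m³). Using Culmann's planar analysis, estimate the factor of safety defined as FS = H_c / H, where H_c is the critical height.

FS = 1.93

H_c = (4c'/γ) · sinβ cosφ' / [1 − cos(β − φ')]
    = (4·35.6/17.7) · sin52.5°·cos14.3° / [1 − cos38.2°]
    = 8.045 · 0.7688 / 0.2141 = 28.88 m
FS = H_c / H = 28.88 / 15.0 = 1.925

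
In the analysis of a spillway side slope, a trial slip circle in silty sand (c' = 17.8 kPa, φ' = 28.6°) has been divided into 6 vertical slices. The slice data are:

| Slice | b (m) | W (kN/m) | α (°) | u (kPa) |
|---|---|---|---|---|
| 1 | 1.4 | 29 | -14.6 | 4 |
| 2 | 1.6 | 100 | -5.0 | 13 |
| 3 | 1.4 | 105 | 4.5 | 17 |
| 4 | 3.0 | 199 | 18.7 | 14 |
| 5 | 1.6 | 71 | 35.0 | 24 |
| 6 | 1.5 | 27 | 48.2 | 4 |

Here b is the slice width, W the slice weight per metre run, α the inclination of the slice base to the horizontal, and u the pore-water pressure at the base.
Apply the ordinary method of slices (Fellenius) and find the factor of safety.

Ordinary method of slices: FS = Σ[c'·Δl_i + (W_i cosα_i − u_i·Δl_i)·tanφ'] / Σ W_i sinα_i, with Δl_i = b_i / cosα_i.
Slice 1: Δl = 1.4/cos(-14.6°) = 1.447 m; N'_1 = 29·cos(-14.6°) − 4·1.447 = 22.3; c'Δl = 25.75; W sinα = -7.3
Slice 2: Δl = 1.6/cos(-5.0°) = 1.606 m; N'_2 = 100·cos(-5.0°) − 13·1.606 = 78.7; c'Δl = 28.59; W sinα = -8.7
Slice 3: Δl = 1.4/cos4.5° = 1.404 m; N'_3 = 105·cos4.5° − 17·1.404 = 80.8; c'Δl = 25.00; W sinα = 8.2
Slice 4: Δl = 3.0/cos18.7° = 3.167 m; N'_4 = 199·cos18.7° − 14·3.167 = 144.2; c'Δl = 56.38; W sinα = 63.8
Slice 5: Δl = 1.6/cos35.0° = 1.953 m; N'_5 = 71·cos35.0° − 24·1.953 = 11.3; c'Δl = 34.77; W sinα = 40.7
Slice 6: Δl = 1.5/cos48.2° = 2.250 m; N'_6 = 27·cos48.2° − 4·2.250 = 9.0; c'Δl = 40.06; W sinα = 20.1
Σc'Δl = 210.5 kN/m; ΣN' = 346.3 kN/m; ΣW sinα = 116.9 kN/m
Resisting = 210.5 + 346.3·tan28.6° = 210.5 + 188.8 = 399.3 kN/m
FS = 399.3 / 116.9 = 3.417

FS = 3.42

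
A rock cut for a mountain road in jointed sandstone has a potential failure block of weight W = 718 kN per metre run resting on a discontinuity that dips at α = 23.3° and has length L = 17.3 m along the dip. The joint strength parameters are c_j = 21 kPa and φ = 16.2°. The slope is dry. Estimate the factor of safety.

Resolving the block weight along and normal to the plane and applying the Mohr–Coulomb strength on the joint:
N' = W cosα = 718·cos23.3° = 659.4 kN/m
Driving force T = W sinα = 718·sin23.3° = 284.0 kN/m
Resisting force R = c_j·L + N'·tanφ = 21·17.3 + 659.4·tan16.2° = 363.3 + 191.6 = 554.9 kN/m
FS = R / T = 554.9 / 284.0 = 1.954

FS = 1.95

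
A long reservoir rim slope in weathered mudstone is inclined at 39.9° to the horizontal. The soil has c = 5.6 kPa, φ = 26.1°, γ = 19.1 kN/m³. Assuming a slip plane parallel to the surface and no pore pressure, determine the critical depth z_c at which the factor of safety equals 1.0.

Setting FS = 1.00 in FS = [c + γz cos²β tanφ] / [γz sinβ cosβ] and solving for z:
z = c / [γ cosβ (FS·sinβ − cosβ·tanφ)]
  = 5.6 / [19.1·cos39.9°·(1.00·sin39.9° − cos39.9°·tan26.1°)]
  = 5.6 / [19.1·0.7672·(1.00·0.6414 − 0.7672·0.4899)]
  = 5.6 / 3.8921 = 1.439 m

z_c = 1.44 m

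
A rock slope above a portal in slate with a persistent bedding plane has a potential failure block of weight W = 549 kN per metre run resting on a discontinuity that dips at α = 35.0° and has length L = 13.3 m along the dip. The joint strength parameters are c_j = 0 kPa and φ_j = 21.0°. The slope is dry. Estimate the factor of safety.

FS = 0.55

Resolving the block weight along and normal to the plane and applying the Mohr–Coulomb strength on the joint:
N' = W cosα = 549·cos35.0° = 449.7 kN/m
Driving force T = W sinα = 549·sin35.0° = 314.9 kN/m
Resisting force R = c_j·L + N'·tanφ_j = 0·13.3 + 449.7·tan21.0° = 0.0 + 172.6 = 172.6 kN/m
FS = R / T = 172.6 / 314.9 = 0.548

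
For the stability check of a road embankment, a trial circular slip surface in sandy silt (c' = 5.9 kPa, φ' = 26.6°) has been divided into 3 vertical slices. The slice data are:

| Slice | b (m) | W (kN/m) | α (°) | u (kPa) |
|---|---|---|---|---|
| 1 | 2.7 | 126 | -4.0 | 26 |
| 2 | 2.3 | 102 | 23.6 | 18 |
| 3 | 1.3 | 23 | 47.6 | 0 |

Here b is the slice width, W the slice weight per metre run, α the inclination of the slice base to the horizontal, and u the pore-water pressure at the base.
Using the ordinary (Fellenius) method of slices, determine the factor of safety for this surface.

FS = 2.08

Ordinary method of slices: FS = Σ[c'·Δl_i + (W_i cosα_i − u_i·Δl_i)·tanφ'] / Σ W_i sinα_i, with Δl_i = b_i / cosα_i.
Slice 1: Δl = 2.7/cos(-4.0°) = 2.707 m; N'_1 = 126·cos(-4.0°) − 26·2.707 = 55.3; c'Δl = 15.97; W sinα = -8.8
Slice 2: Δl = 2.3/cos23.6° = 2.510 m; N'_2 = 102·cos23.6° − 18·2.510 = 48.3; c'Δl = 14.81; W sinα = 40.8
Slice 3: Δl = 1.3/cos47.6° = 1.928 m; N'_3 = 23·cos47.6° − 0·1.928 = 15.5; c'Δl = 11.37; W sinα = 17.0
Σc'Δl = 42.2 kN/m; ΣN' = 119.1 kN/m; ΣW sinα = 49.0 kN/m
Resisting = 42.2 + 119.1·tan26.6° = 42.2 + 59.7 = 101.8 kN/m
FS = 101.8 / 49.0 = 2.076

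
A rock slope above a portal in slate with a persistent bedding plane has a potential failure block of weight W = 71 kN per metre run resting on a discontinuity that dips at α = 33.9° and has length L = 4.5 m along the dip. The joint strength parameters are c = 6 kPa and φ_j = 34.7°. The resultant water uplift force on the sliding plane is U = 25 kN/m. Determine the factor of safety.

Resolving the block weight along and normal to the plane and applying the Mohr–Coulomb strength on the joint:
N' = W cosα − U = 71·cos33.9° − 25 = 33.9 kN/m
Driving force T = W sinα = 71·sin33.9° = 39.6 kN/m
Resisting force R = c·L + N'·tanφ_j = 6·4.5 + 33.9·tan34.7° = 27.0 + 23.5 = 50.5 kN/m
FS = R / T = 50.5 / 39.6 = 1.275

FS = 1.28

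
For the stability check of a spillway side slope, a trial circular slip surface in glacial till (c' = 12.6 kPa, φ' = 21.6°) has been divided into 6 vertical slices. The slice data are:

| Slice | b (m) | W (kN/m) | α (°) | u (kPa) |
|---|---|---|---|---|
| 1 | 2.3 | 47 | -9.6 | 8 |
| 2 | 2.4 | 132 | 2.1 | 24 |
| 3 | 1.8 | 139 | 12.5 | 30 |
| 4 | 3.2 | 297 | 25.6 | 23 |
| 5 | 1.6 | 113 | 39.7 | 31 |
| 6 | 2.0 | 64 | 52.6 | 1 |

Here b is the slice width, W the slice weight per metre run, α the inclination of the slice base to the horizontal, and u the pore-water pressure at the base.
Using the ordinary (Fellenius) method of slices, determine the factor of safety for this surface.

FS = 1.31

Ordinary method of slices: FS = Σ[c'·Δl_i + (W_i cosα_i − u_i·Δl_i)·tanφ'] / Σ W_i sinα_i, with Δl_i = b_i / cosα_i.
Slice 1: Δl = 2.3/cos(-9.6°) = 2.333 m; N'_1 = 47·cos(-9.6°) − 8·2.333 = 27.7; c'Δl = 29.39; W sinα = -7.8
Slice 2: Δl = 2.4/cos2.1° = 2.402 m; N'_2 = 132·cos2.1° − 24·2.402 = 74.3; c'Δl = 30.26; W sinα = 4.8
Slice 3: Δl = 1.8/cos12.5° = 1.844 m; N'_3 = 139·cos12.5° − 30·1.844 = 80.4; c'Δl = 23.23; W sinα = 30.1
Slice 4: Δl = 3.2/cos25.6° = 3.548 m; N'_4 = 297·cos25.6° − 23·3.548 = 186.2; c'Δl = 44.71; W sinα = 128.3
Slice 5: Δl = 1.6/cos39.7° = 2.080 m; N'_5 = 113·cos39.7° − 31·2.080 = 22.5; c'Δl = 26.20; W sinα = 72.2
Slice 6: Δl = 2.0/cos52.6° = 3.293 m; N'_6 = 64·cos52.6° − 1·3.293 = 35.6; c'Δl = 41.49; W sinα = 50.8
Σc'Δl = 195.3 kN/m; ΣN' = 426.6 kN/m; ΣW sinα = 278.4 kN/m
Resisting = 195.3 + 426.6·tan21.6° = 195.3 + 168.9 = 364.2 kN/m
FS = 364.2 / 278.4 = 1.308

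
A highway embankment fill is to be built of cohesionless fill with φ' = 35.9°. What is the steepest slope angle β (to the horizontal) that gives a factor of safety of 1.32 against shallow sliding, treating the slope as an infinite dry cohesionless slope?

For an infinite dry cohesionless slope FS = tanφ'/tanβ, so tanβ = tanφ' / FS.
tanβ = tan35.9° / 1.32 = 0.7239 / 1.32 = 0.5484
β = arctan(0.5484) = 28.74°

β = 28.7°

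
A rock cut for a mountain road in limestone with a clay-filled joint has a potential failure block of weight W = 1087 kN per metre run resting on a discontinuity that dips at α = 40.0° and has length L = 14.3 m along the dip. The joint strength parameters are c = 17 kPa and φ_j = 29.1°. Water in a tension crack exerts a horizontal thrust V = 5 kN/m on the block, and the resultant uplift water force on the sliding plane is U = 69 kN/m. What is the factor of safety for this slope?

FS = 0.95

Resolving the block weight along and normal to the plane and applying the Mohr–Coulomb strength on the joint:
N' = W cosα − U − V sinα = 1087·cos40.0° − 69 − 5·sin40.0° = 760.5 kN/m
Driving force T = W sinα + V cosα = 1087·sin40.0° + 5·cos40.0° = 702.5 kN/m
Resisting force R = c·L + N'·tanφ_j = 17·14.3 + 760.5·tan29.1° = 243.1 + 423.3 = 666.4 kN/m
FS = R / T = 666.4 / 702.5 = 0.949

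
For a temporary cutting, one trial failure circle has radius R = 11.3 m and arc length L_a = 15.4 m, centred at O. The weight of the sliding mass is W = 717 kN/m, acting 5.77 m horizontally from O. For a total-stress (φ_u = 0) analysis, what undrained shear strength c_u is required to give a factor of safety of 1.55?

FS = c_u·L_a·R / (W·d), so c_u = FS·W·d / (L_a·R).
c_u = 1.55·717·5.77 / (15.40·11.3) = 6412.5 / 174.02 = 36.85 kPa

c_u = 36.8 kPa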